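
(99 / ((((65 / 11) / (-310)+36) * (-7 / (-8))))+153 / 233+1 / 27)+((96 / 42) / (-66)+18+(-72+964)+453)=1366.80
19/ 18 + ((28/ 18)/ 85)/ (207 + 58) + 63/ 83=61067599/ 33652350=1.81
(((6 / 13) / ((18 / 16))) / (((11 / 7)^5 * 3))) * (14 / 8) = 470596 / 18842967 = 0.02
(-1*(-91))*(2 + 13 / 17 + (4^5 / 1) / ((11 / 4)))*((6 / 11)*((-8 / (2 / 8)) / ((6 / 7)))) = -1429917216 / 2057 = -695146.92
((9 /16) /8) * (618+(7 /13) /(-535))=38683647 /890240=43.45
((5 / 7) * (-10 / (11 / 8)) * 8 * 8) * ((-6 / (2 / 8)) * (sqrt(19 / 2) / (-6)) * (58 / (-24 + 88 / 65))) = 3016000 * sqrt(38) / 1771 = 10497.95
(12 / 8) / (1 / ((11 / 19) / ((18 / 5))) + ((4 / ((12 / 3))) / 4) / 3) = 990 / 4159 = 0.24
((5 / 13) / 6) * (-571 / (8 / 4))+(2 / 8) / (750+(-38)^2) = -6263831 / 342264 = -18.30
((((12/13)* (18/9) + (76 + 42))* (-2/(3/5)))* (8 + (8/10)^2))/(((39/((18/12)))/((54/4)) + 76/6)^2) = -40888152/2522585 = -16.21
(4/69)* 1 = 4/69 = 0.06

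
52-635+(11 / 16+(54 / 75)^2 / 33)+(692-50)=6567353 / 110000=59.70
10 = 10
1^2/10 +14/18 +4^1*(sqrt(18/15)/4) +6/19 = sqrt(30)/5 +2041/1710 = 2.29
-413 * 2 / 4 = -413 / 2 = -206.50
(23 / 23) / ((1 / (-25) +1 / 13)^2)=105625 / 144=733.51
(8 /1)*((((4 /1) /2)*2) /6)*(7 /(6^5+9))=112 /23355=0.00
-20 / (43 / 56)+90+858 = 921.95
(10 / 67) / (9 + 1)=1 / 67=0.01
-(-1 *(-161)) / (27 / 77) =-12397 / 27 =-459.15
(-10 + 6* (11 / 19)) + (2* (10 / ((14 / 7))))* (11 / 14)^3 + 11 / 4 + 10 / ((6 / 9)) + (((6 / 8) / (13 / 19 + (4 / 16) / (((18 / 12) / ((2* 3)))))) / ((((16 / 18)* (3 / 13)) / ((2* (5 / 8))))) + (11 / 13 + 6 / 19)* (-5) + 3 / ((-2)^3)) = 12.60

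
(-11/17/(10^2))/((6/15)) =-11/680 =-0.02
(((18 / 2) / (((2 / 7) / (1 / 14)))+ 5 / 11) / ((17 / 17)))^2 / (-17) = -833 / 1936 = -0.43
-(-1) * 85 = 85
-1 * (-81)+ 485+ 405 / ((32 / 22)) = 13511 / 16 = 844.44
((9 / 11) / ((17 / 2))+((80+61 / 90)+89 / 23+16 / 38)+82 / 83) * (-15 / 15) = -86.05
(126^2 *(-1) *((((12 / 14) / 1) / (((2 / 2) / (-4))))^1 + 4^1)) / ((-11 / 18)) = 163296 / 11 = 14845.09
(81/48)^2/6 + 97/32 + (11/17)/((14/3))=222053/60928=3.64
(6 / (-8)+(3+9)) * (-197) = -8865 / 4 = -2216.25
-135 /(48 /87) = -244.69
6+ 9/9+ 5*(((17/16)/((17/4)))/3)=89/12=7.42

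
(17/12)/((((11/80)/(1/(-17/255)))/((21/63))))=-1700/33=-51.52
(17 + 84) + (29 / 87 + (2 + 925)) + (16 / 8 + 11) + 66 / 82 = 128183 / 123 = 1042.14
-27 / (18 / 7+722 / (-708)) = -66906 / 3845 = -17.40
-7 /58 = -0.12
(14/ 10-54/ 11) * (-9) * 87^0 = 1737/ 55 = 31.58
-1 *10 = -10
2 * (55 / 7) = 110 / 7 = 15.71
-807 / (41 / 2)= -1614 / 41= -39.37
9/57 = 3/19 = 0.16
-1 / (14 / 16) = -8 / 7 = -1.14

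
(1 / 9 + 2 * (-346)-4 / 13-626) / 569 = -154229 / 66573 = -2.32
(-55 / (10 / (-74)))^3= 67419143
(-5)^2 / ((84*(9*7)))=25 / 5292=0.00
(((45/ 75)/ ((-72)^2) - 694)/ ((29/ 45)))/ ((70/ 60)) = -5996159/ 6496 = -923.05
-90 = -90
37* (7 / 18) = 259 / 18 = 14.39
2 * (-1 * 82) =-164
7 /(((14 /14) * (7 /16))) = 16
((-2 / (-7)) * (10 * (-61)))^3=-1815848000 / 343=-5294017.49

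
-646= -646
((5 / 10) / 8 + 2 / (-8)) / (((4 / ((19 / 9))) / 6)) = -19 / 32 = -0.59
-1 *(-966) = 966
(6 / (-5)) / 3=-2 / 5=-0.40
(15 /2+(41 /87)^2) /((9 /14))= 818279 /68121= 12.01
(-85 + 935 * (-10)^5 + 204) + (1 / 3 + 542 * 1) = -280498016 / 3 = -93499338.67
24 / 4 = 6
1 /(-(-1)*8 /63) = 63 /8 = 7.88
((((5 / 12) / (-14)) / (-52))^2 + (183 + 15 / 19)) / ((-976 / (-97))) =25850635305979 / 1415235354624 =18.27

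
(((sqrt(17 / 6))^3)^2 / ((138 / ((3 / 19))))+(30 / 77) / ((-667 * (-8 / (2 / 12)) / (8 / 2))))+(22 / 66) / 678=1265430841 / 47635677936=0.03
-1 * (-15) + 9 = 24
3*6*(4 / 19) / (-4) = -18 / 19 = -0.95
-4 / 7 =-0.57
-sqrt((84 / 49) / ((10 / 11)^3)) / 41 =-11 *sqrt(2310) / 14350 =-0.04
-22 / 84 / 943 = -0.00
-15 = -15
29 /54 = 0.54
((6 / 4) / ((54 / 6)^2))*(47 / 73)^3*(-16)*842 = -699351728 / 10503459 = -66.58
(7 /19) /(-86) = -7 /1634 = -0.00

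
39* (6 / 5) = 234 / 5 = 46.80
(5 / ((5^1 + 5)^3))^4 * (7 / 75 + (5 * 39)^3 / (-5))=-55611559 / 60000000000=-0.00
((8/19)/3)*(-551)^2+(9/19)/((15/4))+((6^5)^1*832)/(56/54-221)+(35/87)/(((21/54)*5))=647865780286/49085835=13198.63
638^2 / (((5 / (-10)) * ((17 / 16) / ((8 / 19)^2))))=-833626112 / 6137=-135836.09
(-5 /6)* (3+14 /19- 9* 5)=1960 /57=34.39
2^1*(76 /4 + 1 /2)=39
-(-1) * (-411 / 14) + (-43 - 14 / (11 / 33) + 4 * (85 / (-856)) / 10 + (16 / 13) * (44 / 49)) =-30887391 / 272636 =-113.29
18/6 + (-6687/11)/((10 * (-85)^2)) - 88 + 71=-11133187/794750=-14.01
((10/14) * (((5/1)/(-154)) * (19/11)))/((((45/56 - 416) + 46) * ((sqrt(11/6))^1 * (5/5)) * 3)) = 76 * sqrt(66)/23115477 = 0.00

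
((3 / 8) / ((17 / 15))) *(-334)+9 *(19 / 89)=-108.59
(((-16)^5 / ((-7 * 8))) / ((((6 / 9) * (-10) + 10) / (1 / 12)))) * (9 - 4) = 16384 / 7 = 2340.57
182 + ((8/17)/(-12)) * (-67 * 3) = 3228/17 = 189.88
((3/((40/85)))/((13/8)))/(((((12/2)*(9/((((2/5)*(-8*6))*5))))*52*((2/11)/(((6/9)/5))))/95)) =-14212/1521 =-9.34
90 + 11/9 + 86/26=11060/117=94.53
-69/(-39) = 23/13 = 1.77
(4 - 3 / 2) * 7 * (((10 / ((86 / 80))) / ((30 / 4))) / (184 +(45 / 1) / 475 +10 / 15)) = 266000 / 2264251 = 0.12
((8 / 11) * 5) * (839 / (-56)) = -4195 / 77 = -54.48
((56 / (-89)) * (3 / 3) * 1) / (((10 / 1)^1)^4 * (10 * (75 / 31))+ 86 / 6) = -5208 / 2002618637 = -0.00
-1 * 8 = -8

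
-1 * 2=-2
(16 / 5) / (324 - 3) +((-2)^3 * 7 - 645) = -1125089 / 1605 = -700.99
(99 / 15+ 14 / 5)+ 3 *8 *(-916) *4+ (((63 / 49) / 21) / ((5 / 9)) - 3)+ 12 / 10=-87928.29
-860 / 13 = -66.15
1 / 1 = 1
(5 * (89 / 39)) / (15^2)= 89 / 1755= 0.05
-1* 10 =-10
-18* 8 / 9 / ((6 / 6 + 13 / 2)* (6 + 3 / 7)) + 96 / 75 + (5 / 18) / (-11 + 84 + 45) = 30283 / 31860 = 0.95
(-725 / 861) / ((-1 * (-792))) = -725 / 681912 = -0.00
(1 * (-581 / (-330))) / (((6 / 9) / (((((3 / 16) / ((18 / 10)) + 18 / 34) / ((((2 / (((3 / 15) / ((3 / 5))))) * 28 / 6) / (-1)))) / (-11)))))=3901 / 718080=0.01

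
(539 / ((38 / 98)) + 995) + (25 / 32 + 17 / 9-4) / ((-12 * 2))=2385.11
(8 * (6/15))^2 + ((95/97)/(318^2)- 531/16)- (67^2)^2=-19766313521296303/980902800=-20151143.95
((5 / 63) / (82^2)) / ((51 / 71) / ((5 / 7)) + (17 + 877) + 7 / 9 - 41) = 1775 / 128544261244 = 0.00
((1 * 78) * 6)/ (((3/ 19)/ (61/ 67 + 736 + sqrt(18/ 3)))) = 2964 * sqrt(6) + 146341572/ 67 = 2191462.85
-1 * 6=-6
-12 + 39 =27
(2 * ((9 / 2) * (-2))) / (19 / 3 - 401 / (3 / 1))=27 / 191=0.14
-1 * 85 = -85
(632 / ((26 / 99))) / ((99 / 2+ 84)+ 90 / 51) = 118184 / 6643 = 17.79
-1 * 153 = -153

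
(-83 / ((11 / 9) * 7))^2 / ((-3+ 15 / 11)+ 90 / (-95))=-392673 / 10780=-36.43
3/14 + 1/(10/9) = 39/35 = 1.11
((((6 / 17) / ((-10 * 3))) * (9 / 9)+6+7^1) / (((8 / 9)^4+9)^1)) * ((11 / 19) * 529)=42149018736 / 101979175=413.31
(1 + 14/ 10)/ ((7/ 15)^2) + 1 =589/ 49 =12.02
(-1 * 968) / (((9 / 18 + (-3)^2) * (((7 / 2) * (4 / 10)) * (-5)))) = 14.56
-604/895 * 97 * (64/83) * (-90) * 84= 5669443584/14857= 381600.83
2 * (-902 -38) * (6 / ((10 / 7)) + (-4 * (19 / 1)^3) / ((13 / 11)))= 567273832 / 13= 43636448.62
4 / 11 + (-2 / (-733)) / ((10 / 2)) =14682 / 40315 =0.36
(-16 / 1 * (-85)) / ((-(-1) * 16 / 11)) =935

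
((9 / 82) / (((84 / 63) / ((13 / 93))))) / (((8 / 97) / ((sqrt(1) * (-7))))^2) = 82.89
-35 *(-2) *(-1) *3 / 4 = -105 / 2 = -52.50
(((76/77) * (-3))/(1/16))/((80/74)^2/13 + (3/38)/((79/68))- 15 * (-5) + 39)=-6090631716/14675876369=-0.42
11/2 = 5.50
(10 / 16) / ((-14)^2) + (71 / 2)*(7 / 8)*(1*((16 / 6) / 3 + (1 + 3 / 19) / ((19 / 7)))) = 208185689 / 5094432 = 40.87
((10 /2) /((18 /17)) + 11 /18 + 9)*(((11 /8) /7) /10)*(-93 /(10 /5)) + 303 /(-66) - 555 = -7055453 /12320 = -572.68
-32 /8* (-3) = 12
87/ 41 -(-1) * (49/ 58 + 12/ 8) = 5311/ 1189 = 4.47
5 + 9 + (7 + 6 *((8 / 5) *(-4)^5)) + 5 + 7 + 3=-48972 / 5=-9794.40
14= 14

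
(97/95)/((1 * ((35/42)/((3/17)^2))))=5238/137275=0.04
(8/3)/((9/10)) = 80/27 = 2.96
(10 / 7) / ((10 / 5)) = 5 / 7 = 0.71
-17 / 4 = -4.25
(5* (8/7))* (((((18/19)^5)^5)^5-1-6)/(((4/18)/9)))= -79202908797584999039212015886091372408620162916271286985962805719942874952957978791880233226452382280976026966845071902938631402030436327433121305387586012508358500/48898795232596520559961175921810066638943034083002818674696574515473963466818171753707255350197008851932621902470284823766763717393352111658949936619399992317493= -1619.73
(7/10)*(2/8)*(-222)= -777/20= -38.85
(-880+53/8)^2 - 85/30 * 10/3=439358081/576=762774.45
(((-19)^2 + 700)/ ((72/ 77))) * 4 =81697/ 18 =4538.72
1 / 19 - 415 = -7884 / 19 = -414.95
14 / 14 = 1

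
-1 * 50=-50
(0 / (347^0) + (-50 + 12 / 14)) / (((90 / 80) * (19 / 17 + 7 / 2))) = -93568 / 9891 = -9.46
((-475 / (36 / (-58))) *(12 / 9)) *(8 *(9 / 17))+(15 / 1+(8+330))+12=239015 / 51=4686.57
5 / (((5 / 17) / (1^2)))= 17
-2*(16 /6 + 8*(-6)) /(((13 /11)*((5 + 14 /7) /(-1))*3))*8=-23936 /819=-29.23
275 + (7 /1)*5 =310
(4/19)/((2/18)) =36/19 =1.89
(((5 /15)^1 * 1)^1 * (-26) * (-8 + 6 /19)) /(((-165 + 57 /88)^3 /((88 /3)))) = -0.00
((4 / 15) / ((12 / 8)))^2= 64 / 2025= 0.03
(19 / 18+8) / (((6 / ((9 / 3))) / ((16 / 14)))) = 326 / 63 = 5.17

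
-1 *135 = -135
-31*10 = -310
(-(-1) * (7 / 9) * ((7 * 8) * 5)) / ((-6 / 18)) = -1960 / 3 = -653.33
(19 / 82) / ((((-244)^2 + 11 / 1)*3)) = 19 / 14648562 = 0.00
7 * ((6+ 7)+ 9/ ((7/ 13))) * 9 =1872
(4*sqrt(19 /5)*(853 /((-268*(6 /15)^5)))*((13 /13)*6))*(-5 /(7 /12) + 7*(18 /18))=17593125*sqrt(95) /7504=22851.36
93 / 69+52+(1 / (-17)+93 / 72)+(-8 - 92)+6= -369911 / 9384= -39.42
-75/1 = -75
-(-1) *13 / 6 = 13 / 6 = 2.17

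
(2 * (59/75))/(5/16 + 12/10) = 1888/1815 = 1.04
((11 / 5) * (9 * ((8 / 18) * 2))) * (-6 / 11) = -48 / 5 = -9.60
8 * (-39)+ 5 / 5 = -311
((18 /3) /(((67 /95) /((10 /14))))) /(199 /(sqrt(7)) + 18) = -51300 /2501311 + 567150 * sqrt(7) /17509177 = 0.07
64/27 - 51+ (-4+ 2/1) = -1367/27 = -50.63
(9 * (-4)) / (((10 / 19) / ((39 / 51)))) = -4446 / 85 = -52.31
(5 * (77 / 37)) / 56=55 / 296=0.19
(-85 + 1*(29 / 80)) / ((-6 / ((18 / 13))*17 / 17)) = 20313 / 1040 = 19.53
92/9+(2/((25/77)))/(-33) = 2258/225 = 10.04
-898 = -898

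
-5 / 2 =-2.50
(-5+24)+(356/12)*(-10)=-833/3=-277.67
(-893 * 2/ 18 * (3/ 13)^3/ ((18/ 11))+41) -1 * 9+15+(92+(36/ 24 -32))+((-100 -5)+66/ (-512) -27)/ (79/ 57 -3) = 29434525799/ 155231232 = 189.62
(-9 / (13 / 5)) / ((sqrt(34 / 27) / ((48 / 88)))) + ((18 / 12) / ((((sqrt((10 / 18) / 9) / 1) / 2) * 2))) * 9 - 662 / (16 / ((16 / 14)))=-331 / 7 - 405 * sqrt(102) / 2431 + 243 * sqrt(5) / 10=5.37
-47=-47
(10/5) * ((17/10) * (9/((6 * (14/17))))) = 867/140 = 6.19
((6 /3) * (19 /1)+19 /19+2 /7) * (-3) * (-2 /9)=550 /21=26.19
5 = 5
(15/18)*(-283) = -1415/6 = -235.83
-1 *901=-901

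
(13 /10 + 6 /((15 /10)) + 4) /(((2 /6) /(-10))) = -279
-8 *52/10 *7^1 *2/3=-2912/15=-194.13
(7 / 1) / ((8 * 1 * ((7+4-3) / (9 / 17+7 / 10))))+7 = 7.13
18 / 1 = 18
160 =160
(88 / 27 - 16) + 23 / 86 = -28963 / 2322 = -12.47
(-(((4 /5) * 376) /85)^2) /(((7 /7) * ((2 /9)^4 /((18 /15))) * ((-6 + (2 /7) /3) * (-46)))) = -14609194992 /643928125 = -22.69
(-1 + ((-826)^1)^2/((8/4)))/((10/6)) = 1023411/5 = 204682.20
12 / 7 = 1.71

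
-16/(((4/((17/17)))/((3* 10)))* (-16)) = 15/2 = 7.50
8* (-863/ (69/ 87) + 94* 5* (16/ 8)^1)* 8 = -218048/ 23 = -9480.35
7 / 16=0.44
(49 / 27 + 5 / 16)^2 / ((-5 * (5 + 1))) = -0.15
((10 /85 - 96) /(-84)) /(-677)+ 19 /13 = 1.46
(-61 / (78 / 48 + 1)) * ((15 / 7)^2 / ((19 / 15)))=-549000 / 6517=-84.24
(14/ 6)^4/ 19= 2401/ 1539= 1.56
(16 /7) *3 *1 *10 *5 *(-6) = -14400 /7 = -2057.14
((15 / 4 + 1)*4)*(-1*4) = -76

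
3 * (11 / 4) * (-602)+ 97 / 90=-223444 / 45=-4965.42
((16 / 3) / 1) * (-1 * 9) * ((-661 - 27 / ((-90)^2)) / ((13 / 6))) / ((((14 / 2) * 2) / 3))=7138836 / 2275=3137.95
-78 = -78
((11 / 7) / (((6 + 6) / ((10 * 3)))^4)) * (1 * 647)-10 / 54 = 120098815 / 3024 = 39715.22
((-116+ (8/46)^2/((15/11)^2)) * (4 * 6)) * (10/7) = -220879424/55545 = -3976.59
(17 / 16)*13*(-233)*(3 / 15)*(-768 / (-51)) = -48464 / 5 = -9692.80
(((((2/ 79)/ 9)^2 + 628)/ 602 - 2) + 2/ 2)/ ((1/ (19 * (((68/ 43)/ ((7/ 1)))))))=0.19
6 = 6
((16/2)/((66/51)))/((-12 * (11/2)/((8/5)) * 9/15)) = -272/1089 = -0.25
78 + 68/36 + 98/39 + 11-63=3557/117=30.40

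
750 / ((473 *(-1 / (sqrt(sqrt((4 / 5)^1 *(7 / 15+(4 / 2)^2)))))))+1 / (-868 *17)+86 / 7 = -50 *sqrt(10) *3^(3 / 4) *67^(1 / 4) / 473+181287 / 14756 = 10.11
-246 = -246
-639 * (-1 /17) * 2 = 1278 /17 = 75.18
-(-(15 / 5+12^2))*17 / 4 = 2499 / 4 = 624.75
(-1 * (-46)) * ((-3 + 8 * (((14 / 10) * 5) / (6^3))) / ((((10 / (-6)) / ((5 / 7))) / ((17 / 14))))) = 65.61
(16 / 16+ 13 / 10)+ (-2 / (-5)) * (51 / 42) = 39 / 14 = 2.79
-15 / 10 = -3 / 2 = -1.50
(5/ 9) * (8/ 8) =5/ 9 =0.56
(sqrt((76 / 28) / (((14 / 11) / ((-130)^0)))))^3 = 209 * sqrt(418) / 1372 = 3.11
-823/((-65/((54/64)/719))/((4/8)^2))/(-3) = -0.00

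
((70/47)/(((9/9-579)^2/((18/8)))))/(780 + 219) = 35/3485832456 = 0.00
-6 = -6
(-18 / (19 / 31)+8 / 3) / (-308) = 761 / 8778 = 0.09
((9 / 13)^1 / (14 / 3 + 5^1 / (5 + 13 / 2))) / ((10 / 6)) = 1863 / 22880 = 0.08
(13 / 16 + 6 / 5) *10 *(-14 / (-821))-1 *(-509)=1672683 / 3284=509.34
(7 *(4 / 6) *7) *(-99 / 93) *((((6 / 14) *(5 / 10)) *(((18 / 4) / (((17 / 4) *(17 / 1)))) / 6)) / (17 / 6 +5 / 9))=-12474 / 546499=-0.02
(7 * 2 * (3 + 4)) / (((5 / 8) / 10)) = 1568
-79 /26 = -3.04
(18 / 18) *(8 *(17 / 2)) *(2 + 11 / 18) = 1598 / 9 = 177.56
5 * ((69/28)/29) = 345/812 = 0.42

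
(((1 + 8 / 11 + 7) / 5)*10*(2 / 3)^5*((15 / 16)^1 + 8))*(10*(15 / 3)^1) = 83200 / 81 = 1027.16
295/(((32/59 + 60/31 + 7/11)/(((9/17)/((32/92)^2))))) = 1883802327/4544576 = 414.52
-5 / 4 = -1.25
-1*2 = -2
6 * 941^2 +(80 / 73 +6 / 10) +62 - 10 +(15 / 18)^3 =418872211249 / 78840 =5312940.27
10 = 10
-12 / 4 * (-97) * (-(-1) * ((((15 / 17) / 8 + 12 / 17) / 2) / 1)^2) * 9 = 32268699 / 73984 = 436.16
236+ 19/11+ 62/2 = 2956/11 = 268.73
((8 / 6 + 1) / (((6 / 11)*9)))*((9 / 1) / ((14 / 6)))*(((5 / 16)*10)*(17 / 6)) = 16.23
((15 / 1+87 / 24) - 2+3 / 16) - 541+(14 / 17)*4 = -520.89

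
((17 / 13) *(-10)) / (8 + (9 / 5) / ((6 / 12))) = -425 / 377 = -1.13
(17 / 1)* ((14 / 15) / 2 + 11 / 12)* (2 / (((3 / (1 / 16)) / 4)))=1411 / 360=3.92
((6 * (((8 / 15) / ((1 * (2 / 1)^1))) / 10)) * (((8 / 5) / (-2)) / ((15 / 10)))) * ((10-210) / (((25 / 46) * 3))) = 11776 / 1125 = 10.47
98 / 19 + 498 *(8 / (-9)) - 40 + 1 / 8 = -477.38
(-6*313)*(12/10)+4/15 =-6760/3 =-2253.33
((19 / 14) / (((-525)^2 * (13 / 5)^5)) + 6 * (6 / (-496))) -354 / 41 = -50735723457625 / 5827186700244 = -8.71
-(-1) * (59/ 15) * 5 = 59/ 3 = 19.67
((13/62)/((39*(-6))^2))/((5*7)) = 1/9140040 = 0.00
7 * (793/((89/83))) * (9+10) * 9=78785343/89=885228.57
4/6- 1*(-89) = 269/3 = 89.67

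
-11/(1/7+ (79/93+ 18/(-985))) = -7053585/624592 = -11.29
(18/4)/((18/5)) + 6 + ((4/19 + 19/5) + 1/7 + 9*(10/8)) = 30129/1330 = 22.65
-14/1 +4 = -10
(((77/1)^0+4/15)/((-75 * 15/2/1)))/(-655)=38/11053125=0.00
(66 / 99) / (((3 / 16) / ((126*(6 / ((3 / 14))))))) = 12544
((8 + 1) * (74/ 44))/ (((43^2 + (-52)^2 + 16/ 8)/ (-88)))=-1332/ 4555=-0.29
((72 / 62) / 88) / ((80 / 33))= 27 / 4960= 0.01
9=9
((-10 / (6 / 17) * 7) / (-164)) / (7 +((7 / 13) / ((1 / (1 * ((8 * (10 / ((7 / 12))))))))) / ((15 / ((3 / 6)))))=7735 / 60516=0.13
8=8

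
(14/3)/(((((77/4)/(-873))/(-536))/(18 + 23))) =51160128/11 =4650920.73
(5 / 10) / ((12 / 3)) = 1 / 8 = 0.12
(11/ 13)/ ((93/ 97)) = 1067/ 1209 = 0.88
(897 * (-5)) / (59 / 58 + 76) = -86710 / 1489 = -58.23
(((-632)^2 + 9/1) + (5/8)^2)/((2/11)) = 281201107/128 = 2196883.65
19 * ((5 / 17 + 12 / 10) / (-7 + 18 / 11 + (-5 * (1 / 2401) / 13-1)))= -828486659 / 185722025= -4.46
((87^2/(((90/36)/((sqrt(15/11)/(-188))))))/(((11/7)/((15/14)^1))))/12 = -7569*sqrt(165)/90992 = -1.07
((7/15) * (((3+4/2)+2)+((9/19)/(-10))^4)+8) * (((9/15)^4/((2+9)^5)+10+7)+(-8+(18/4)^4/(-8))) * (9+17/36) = -413029241420220750591851/91585428528000000000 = -4509.77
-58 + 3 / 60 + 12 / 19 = -21781 / 380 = -57.32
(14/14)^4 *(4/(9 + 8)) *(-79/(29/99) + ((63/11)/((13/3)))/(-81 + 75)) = -4477266/70499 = -63.51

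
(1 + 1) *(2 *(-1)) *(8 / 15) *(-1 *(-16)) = -512 / 15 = -34.13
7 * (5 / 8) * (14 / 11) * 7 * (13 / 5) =4459 / 44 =101.34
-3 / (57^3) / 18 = -1 / 1111158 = -0.00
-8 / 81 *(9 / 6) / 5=-4 / 135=-0.03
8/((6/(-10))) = -40/3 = -13.33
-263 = -263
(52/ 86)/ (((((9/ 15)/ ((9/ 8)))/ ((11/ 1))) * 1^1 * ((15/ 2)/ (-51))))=-7293/ 86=-84.80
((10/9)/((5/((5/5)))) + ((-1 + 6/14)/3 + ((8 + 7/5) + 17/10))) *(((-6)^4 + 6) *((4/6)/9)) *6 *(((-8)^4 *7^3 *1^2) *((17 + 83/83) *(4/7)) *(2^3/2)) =5585107419136/15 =372340494609.07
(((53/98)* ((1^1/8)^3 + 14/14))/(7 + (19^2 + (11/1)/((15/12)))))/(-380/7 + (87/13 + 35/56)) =-589095/19239990784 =-0.00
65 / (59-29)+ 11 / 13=235 / 78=3.01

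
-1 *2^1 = -2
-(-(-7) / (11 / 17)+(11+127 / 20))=-6197 / 220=-28.17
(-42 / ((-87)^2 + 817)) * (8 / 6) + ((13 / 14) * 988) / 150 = 1921289 / 314475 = 6.11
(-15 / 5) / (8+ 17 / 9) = -27 / 89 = -0.30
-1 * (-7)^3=343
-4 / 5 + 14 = 66 / 5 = 13.20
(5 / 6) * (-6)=-5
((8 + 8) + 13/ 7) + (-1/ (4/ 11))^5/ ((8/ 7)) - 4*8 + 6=-8358443/ 57344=-145.76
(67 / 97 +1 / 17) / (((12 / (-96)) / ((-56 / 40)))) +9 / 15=8.99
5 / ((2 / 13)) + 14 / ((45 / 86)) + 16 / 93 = 165803 / 2790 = 59.43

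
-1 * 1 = -1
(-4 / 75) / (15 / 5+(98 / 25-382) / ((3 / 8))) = 4 / 75391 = 0.00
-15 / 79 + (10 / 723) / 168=-910585 / 4797828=-0.19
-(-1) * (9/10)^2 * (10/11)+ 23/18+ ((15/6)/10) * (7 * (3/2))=18371/3960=4.64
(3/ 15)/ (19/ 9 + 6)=9/ 365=0.02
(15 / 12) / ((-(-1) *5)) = 1 / 4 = 0.25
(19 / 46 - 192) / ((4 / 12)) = -26439 / 46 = -574.76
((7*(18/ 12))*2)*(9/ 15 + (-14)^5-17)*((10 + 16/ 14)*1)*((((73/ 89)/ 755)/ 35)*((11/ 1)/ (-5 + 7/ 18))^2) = -1800912131503056/ 81008612125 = -22231.12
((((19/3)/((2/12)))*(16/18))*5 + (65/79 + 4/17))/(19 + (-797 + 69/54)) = -4108298/18776483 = -0.22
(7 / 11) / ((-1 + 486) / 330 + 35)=42 / 2407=0.02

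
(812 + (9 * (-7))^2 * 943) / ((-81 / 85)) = -318204215 / 81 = -3928447.10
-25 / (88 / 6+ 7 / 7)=-75 / 47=-1.60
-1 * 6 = -6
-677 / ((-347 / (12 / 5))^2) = -97488 / 3010225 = -0.03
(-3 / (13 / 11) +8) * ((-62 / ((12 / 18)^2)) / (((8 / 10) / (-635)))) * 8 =62893575 / 13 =4837967.31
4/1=4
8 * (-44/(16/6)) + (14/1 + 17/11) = -1281/11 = -116.45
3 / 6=0.50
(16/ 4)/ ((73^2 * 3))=4/ 15987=0.00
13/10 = 1.30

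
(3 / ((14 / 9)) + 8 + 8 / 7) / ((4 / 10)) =775 / 28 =27.68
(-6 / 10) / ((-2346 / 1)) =1 / 3910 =0.00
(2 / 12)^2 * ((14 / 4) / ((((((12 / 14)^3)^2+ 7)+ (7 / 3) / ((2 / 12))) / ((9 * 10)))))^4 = 4139878828902659648791209 / 3172667113308285324484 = 1304.86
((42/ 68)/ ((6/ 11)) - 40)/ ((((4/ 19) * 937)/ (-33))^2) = -1039039947/ 955230272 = -1.09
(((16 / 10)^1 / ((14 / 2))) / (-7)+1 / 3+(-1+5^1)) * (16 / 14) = 25288 / 5145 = 4.92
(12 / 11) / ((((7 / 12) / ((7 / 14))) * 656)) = 9 / 6314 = 0.00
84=84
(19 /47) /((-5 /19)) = -361 /235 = -1.54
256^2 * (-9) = -589824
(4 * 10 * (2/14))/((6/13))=260/21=12.38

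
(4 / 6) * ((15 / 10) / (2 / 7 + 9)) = 7 / 65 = 0.11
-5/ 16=-0.31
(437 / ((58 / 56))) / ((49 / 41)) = 71668 / 203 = 353.04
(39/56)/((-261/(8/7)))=-13/4263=-0.00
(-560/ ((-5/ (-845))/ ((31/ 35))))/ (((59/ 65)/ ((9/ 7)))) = -118733.75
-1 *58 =-58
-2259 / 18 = -251 / 2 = -125.50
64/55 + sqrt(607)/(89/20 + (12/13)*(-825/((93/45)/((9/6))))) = 64/55-8060*sqrt(607)/4419133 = 1.12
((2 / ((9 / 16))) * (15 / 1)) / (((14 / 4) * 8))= 40 / 21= 1.90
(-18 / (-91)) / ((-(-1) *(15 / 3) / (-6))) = -108 / 455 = -0.24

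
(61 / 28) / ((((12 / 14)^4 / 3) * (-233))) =-0.05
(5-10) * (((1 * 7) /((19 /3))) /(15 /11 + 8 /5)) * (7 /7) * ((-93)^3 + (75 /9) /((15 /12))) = 1499878.33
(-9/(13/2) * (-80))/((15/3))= 288/13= 22.15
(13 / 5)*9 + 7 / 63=1058 / 45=23.51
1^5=1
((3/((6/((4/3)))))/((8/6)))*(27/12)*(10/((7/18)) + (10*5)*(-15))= -22815/28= -814.82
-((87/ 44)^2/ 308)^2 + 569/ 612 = 50569556321351/ 54400584978432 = 0.93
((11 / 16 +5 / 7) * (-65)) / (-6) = 10205 / 672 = 15.19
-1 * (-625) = 625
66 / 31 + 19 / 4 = 6.88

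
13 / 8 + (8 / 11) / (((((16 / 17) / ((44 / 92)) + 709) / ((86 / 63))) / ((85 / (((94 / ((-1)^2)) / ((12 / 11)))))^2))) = 3236511040549 / 1990035030984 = 1.63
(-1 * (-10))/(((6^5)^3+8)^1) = 5/235092492292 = 0.00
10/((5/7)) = 14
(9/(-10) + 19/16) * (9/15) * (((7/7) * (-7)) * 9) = -4347/400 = -10.87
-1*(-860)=860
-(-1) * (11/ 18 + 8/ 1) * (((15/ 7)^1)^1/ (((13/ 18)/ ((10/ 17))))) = 23250/ 1547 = 15.03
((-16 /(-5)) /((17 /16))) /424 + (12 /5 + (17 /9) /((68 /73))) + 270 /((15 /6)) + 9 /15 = 113.03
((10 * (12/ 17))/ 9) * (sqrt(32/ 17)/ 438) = 80 * sqrt(34)/ 189873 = 0.00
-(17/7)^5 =-1419857/16807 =-84.48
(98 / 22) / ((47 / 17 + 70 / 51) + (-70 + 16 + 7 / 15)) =-12495 / 138556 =-0.09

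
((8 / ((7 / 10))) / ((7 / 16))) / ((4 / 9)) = 58.78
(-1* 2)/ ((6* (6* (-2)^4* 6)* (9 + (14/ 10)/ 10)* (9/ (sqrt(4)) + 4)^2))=-25/ 28527768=-0.00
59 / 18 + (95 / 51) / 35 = 7135 / 2142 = 3.33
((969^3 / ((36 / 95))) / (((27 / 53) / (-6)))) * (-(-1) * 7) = -1187695420415 / 6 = -197949236735.83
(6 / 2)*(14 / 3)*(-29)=-406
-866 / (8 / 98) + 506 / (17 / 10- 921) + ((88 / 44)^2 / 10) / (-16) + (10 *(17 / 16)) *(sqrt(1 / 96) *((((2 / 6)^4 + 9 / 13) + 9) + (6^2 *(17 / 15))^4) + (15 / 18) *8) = -11625367139 / 1103160 + 31002697530731 *sqrt(6) / 25272000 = 2994399.62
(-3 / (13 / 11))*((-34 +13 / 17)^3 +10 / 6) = 5951679910 / 63869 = 93185.74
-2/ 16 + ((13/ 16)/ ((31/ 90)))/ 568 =-17023/ 140864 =-0.12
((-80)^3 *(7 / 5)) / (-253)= 716800 / 253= 2833.20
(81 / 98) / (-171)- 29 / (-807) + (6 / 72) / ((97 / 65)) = 8448375 / 97170332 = 0.09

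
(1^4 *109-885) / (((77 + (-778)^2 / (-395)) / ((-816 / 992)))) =-2605420 / 5940313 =-0.44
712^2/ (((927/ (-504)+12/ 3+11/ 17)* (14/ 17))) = 586027264/ 2673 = 219239.53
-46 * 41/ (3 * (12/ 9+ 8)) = -943/ 14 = -67.36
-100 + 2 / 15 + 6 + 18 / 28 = -19577 / 210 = -93.22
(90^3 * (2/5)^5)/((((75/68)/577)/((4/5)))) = 9763172352/3125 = 3124215.15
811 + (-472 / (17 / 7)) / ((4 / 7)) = 8005 / 17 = 470.88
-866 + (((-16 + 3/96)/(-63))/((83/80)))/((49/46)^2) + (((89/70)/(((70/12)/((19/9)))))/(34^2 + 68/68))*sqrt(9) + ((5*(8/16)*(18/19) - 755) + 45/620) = -2222500395611183/1373318937900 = -1618.34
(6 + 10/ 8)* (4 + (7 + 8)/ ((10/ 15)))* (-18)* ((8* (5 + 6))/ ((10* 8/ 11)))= -1673793/ 40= -41844.82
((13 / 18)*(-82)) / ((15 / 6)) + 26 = 104 / 45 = 2.31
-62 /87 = -0.71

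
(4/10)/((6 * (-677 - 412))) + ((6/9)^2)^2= 9677/49005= 0.20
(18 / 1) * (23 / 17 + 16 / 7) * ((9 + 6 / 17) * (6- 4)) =2478492 / 2023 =1225.16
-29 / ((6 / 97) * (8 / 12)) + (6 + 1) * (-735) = -23393 / 4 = -5848.25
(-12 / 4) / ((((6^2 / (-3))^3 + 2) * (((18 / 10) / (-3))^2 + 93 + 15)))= 25 / 1558578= 0.00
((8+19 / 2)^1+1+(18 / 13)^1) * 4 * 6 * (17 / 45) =35156 / 195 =180.29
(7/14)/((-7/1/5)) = -5/14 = -0.36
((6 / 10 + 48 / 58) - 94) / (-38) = 13423 / 5510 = 2.44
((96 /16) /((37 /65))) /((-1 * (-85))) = 78 /629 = 0.12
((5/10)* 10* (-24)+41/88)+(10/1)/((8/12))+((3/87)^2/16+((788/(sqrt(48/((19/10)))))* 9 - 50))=-22873507/148016+591* sqrt(570)/10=1256.46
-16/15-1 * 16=-256/15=-17.07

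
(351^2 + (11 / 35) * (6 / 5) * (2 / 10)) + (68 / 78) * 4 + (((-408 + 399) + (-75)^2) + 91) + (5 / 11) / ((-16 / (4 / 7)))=193560686881 / 1501500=128911.55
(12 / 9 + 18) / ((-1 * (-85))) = 58 / 255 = 0.23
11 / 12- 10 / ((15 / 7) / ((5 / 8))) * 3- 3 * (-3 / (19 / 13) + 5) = -1901 / 114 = -16.68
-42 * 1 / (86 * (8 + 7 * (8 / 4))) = -21 / 946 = -0.02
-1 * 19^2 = -361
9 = 9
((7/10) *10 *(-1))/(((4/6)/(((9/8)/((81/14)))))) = -49/24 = -2.04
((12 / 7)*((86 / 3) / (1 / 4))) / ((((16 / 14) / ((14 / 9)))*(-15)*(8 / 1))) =-301 / 135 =-2.23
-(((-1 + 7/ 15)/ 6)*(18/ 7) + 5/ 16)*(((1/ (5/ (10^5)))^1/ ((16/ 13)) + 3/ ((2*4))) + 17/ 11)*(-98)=470525601/ 3520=133672.05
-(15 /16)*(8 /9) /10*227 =-227 /12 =-18.92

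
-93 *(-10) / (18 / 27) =1395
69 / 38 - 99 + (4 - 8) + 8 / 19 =-3829 / 38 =-100.76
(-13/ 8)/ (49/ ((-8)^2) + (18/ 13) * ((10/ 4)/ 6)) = -1352/ 1117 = -1.21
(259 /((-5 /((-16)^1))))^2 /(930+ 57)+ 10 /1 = 2488498 /3525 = 705.96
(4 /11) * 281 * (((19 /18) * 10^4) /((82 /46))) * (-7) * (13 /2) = -111745270000 /4059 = -27530246.37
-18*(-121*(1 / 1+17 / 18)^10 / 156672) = 333784229775390625 / 31077346740535296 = 10.74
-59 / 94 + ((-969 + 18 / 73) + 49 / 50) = -83064603 / 85775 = -968.40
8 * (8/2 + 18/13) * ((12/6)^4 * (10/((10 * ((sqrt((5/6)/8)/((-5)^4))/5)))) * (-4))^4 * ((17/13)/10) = 140378112000000000000000000/169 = 830639715976331360946745.60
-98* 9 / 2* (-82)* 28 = 1012536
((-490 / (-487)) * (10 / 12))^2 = 1500625 / 2134521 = 0.70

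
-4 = -4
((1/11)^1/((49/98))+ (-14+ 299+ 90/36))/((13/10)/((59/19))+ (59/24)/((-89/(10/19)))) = 18943140030/26609407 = 711.90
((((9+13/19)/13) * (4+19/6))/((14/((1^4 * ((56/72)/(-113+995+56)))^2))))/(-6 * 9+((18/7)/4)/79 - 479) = -78131/158828537798541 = -0.00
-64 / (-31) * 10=640 / 31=20.65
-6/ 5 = -1.20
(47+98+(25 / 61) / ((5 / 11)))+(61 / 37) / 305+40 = 2097961 / 11285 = 185.91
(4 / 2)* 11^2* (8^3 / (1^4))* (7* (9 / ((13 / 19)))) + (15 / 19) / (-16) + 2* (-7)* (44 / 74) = 1668224389393 / 146224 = 11408690.70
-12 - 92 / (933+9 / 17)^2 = -32851189 / 2737575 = -12.00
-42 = -42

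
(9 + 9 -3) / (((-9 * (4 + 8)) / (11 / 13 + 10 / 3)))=-815 / 1404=-0.58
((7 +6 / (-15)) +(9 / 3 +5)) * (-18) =-1314 / 5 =-262.80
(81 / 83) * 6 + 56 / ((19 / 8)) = 46418 / 1577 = 29.43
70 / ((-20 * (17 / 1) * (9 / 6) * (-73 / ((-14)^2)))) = 1372 / 3723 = 0.37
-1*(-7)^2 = -49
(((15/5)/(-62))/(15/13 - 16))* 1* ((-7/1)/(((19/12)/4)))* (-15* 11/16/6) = 45045/454708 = 0.10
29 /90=0.32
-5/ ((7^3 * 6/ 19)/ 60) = -950/ 343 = -2.77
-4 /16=-1 /4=-0.25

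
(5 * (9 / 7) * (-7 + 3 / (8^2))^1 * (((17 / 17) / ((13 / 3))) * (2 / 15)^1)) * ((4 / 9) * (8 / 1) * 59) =-26255 / 91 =-288.52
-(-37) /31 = 37 /31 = 1.19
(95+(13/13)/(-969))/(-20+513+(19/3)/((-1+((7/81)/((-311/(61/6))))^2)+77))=159826805434634630/829566211408530657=0.19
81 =81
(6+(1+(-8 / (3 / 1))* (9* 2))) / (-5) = 8.20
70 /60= 7 /6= 1.17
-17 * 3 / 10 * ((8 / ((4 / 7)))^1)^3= -69972 / 5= -13994.40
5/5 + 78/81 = 53/27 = 1.96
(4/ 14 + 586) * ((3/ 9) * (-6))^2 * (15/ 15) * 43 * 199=140471712/ 7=20067387.43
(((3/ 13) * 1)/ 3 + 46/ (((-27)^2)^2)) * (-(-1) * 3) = 532039/ 2302911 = 0.23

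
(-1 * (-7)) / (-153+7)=-7 / 146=-0.05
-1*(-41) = 41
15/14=1.07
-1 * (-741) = 741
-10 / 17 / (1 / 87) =-51.18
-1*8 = -8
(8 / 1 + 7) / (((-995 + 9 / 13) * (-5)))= 39 / 12926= 0.00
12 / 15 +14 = 74 / 5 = 14.80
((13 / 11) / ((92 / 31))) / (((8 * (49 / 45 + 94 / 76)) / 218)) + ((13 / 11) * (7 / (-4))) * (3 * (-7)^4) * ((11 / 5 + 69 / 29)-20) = 268132124791401 / 1167169960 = 229728.43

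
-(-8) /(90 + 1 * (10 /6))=24 /275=0.09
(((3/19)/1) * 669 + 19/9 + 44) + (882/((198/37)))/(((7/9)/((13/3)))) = 2012699/1881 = 1070.02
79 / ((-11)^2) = 79 / 121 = 0.65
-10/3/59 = -10/177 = -0.06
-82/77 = -1.06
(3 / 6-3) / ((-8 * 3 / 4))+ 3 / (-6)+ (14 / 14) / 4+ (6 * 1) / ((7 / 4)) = 151 / 42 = 3.60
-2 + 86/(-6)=-49/3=-16.33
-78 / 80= -39 / 40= -0.98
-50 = -50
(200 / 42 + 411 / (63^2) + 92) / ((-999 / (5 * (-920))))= 589503800 / 1321677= 446.03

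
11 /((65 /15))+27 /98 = 3585 /1274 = 2.81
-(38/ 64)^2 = -0.35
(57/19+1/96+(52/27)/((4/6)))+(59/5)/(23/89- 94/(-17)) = 7.94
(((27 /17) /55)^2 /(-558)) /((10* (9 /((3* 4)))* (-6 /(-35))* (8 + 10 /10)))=-7 /54201950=-0.00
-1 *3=-3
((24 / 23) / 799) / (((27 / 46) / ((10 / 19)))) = 0.00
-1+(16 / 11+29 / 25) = 444 / 275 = 1.61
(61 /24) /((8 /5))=305 /192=1.59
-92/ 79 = -1.16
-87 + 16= -71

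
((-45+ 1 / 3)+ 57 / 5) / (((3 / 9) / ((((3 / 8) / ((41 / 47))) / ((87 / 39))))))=-914667 / 47560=-19.23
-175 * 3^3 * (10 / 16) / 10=-4725 / 16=-295.31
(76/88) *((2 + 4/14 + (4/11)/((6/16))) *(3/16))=893/1694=0.53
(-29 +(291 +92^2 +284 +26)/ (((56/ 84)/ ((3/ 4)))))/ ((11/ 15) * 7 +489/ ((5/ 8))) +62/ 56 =9274471/ 661528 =14.02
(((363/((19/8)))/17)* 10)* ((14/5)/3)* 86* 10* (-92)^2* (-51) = -591873300480/19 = -31151226341.05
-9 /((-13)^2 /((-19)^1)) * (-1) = -171 /169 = -1.01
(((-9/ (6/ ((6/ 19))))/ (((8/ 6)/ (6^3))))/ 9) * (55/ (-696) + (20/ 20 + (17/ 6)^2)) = -168165/ 2204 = -76.30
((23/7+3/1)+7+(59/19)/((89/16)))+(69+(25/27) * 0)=980624/11837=82.84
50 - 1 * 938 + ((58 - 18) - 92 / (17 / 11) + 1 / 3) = -907.20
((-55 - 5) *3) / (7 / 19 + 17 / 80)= -273600 / 883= -309.85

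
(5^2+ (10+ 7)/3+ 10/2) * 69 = 2461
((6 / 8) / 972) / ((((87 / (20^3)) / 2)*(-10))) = -100 / 7047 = -0.01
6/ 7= 0.86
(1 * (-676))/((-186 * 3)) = 338/279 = 1.21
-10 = -10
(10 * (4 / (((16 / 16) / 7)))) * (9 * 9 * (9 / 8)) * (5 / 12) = 42525 / 4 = 10631.25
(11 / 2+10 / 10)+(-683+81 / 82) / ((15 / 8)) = -87881 / 246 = -357.24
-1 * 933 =-933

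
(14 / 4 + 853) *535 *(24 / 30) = 366582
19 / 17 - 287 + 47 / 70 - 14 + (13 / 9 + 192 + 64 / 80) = -1124191 / 10710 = -104.97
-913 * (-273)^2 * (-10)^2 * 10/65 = -1046845800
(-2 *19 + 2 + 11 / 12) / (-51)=421 / 612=0.69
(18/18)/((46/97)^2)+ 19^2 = 773285/2116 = 365.45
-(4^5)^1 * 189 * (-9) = 1741824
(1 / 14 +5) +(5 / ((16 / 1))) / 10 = 5.10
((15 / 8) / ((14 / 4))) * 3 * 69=3105 / 28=110.89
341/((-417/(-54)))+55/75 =93599/2085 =44.89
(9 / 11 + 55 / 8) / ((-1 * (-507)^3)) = 677 / 11468498184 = 0.00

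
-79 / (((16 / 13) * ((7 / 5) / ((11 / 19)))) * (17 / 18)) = -508365 / 18088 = -28.11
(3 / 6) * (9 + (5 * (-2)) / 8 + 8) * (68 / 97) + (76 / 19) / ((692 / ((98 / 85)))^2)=231590319569 / 41949982850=5.52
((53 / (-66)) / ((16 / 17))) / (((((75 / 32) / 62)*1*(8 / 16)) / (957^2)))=-1033558724 / 25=-41342348.96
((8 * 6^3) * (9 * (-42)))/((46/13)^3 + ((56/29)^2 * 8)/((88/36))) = -1659450448656/143560981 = -11559.20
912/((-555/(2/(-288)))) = 19/1665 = 0.01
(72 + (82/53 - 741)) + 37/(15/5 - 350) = -12277086/18391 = -667.56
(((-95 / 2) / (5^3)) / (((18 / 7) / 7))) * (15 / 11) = -931 / 660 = -1.41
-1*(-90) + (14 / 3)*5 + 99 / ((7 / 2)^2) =17848 / 147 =121.41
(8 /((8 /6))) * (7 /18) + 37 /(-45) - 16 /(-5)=212 /45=4.71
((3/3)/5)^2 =1/25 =0.04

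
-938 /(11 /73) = -68474 /11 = -6224.91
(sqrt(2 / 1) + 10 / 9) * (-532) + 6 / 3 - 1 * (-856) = 2402 / 9 - 532 * sqrt(2) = -485.47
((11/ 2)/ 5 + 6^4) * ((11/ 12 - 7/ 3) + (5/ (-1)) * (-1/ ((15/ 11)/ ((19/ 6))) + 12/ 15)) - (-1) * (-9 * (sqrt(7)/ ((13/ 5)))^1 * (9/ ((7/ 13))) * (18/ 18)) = 2892533/ 360 - 405 * sqrt(7)/ 7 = 7881.74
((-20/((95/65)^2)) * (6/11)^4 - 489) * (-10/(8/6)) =38834123535/10570802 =3673.72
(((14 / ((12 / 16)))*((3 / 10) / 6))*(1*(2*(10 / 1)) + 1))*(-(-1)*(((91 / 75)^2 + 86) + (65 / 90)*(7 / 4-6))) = 62036009 / 37500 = 1654.29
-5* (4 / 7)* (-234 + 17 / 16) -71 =16647 / 28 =594.54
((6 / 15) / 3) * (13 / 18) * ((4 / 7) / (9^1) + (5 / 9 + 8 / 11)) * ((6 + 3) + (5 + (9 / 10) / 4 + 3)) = 2785627 / 1247400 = 2.23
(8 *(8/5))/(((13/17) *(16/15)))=204/13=15.69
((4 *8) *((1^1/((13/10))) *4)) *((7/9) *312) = 71680/3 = 23893.33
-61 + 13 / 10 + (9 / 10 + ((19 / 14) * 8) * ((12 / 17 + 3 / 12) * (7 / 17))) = -78791 / 1445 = -54.53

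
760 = 760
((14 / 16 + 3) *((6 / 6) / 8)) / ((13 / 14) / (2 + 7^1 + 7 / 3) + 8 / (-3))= -11067 / 59056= -0.19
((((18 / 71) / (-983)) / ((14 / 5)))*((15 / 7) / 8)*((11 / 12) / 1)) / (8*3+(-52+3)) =0.00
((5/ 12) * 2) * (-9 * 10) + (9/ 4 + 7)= -263/ 4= -65.75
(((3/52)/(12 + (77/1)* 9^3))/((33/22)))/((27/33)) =11/13137930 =0.00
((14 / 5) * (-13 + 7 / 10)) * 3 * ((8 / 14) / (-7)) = 1476 / 175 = 8.43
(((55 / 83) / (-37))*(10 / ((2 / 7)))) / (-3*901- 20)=275 / 1194619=0.00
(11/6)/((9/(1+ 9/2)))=121/108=1.12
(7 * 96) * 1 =672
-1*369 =-369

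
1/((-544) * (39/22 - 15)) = 11/79152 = 0.00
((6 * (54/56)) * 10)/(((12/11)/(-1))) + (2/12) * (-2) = -4483/84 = -53.37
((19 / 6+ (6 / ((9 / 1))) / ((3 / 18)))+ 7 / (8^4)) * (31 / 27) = 2730635 / 331776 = 8.23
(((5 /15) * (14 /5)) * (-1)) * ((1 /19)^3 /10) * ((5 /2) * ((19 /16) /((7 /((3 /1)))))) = -0.00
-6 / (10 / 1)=-3 / 5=-0.60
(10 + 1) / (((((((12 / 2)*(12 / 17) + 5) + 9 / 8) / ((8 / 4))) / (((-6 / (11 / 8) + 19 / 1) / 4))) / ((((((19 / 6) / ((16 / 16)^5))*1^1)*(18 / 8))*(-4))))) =-312018 / 1409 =-221.45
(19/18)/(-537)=-19/9666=-0.00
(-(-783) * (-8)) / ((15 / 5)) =-2088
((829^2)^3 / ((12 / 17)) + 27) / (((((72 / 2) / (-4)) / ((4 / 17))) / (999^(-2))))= -5517928957200955181 / 458082459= -12045711091.51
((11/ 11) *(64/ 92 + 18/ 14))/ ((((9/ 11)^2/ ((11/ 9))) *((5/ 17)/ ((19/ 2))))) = 137142247/ 1173690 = 116.85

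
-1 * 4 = -4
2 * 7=14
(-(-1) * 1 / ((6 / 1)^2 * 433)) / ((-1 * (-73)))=1 / 1137924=0.00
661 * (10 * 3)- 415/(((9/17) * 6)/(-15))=21789.72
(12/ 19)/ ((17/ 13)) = 156/ 323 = 0.48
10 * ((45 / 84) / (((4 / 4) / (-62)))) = -2325 / 7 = -332.14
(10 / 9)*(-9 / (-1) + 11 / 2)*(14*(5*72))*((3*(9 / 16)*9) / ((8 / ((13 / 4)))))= 16031925 / 32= 500997.66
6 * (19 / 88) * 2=57 / 22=2.59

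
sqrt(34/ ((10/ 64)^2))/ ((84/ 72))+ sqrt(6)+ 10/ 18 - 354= -3181/ 9+ sqrt(6)+ 192 * sqrt(34)/ 35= -319.01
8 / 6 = 4 / 3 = 1.33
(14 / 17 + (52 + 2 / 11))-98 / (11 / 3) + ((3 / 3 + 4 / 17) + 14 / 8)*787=104531 / 44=2375.70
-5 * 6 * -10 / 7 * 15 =4500 / 7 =642.86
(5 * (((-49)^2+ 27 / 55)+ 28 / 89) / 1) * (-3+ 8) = 58784190 / 979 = 60045.14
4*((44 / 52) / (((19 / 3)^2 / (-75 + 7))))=-26928 / 4693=-5.74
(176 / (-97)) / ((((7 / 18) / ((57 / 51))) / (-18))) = 1083456 / 11543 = 93.86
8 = 8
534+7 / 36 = 19231 / 36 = 534.19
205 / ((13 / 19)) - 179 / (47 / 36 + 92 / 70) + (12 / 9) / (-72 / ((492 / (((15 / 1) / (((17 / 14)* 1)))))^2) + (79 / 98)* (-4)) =230.88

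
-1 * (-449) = 449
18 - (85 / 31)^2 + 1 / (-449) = 10.48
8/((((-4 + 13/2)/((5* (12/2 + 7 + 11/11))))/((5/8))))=140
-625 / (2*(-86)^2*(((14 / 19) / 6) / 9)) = -320625 / 103544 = -3.10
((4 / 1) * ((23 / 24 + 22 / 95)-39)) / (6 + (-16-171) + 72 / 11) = 948277 / 1093830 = 0.87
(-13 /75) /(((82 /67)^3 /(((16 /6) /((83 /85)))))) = -66468623 /257419935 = -0.26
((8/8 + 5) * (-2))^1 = -12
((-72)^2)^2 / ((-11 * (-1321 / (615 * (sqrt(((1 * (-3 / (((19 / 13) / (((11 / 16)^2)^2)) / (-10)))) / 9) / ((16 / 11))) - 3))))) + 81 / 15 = -247910929263 / 72655 + 59180220 * sqrt(81510) / 25099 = -2738994.80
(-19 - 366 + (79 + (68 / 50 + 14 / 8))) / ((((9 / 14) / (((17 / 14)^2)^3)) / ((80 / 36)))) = -104443261063 / 31116960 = -3356.47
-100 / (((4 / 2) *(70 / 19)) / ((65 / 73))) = -6175 / 511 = -12.08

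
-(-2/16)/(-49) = -1/392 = -0.00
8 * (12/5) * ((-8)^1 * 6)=-4608/5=-921.60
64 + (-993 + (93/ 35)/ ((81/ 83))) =-875332/ 945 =-926.28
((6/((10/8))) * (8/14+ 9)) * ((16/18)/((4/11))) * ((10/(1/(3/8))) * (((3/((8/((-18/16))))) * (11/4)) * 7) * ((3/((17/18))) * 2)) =-5910003/272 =-21727.95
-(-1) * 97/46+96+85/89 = 405567/4094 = 99.06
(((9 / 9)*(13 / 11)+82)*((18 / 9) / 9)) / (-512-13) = -122 / 3465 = -0.04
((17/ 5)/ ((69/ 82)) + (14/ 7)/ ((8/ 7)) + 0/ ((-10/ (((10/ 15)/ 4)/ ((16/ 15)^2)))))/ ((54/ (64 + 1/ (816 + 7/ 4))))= 418224967/ 60938730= 6.86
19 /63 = 0.30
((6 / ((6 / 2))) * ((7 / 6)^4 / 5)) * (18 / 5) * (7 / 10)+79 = 727807 / 9000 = 80.87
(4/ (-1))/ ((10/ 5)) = -2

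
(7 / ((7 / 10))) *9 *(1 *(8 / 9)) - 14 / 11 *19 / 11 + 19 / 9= 87025 / 1089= 79.91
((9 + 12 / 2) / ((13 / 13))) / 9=5 / 3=1.67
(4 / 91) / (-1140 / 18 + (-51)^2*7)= 12 / 4953221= 0.00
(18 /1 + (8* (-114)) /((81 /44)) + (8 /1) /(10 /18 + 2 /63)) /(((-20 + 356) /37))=-231661 /4536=-51.07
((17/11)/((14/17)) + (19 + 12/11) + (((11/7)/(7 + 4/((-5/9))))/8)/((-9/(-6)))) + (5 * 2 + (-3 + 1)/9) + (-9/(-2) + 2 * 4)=120833/2772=43.59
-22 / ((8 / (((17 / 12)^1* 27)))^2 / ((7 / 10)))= -1802493 / 5120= -352.05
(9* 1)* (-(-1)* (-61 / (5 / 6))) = -3294 / 5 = -658.80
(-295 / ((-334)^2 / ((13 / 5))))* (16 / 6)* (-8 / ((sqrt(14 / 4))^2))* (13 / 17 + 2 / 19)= 0.04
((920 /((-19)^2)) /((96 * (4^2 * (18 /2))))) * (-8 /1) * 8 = -115 /9747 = -0.01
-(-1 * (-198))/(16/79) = -7821/8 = -977.62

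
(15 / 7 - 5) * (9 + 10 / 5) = -220 / 7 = -31.43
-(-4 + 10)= -6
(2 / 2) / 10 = 1 / 10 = 0.10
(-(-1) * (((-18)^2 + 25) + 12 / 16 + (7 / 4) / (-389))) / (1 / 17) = 5945.67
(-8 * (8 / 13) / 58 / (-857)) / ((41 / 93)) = 0.00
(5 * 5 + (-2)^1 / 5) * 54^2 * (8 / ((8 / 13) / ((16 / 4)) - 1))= -678208.58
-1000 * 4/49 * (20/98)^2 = -400000/117649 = -3.40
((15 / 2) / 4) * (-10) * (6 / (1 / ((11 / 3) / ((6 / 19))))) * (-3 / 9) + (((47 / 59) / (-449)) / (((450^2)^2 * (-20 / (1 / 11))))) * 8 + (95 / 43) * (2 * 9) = 610395699775253908271 / 1284545692546875000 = 475.18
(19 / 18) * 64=608 / 9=67.56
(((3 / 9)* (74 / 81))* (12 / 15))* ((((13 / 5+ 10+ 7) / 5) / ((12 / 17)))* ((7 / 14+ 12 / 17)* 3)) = 148666 / 30375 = 4.89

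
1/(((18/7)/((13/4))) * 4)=91/288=0.32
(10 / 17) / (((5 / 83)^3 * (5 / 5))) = 1143574 / 425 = 2690.76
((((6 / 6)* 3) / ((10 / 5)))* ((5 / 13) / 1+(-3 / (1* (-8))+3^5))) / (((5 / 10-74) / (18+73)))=-25351 / 56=-452.70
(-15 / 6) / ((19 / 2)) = -5 / 19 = -0.26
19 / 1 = 19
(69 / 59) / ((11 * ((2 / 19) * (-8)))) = -1311 / 10384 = -0.13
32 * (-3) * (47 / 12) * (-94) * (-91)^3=-26634213424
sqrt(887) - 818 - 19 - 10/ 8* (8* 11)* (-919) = sqrt(887) + 100253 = 100282.78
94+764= 858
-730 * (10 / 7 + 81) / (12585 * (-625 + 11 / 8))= 673936 / 87901191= 0.01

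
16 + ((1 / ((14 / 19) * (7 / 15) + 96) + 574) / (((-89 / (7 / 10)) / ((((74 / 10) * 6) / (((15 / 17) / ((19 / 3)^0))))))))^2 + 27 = 4819881403224209641061 / 93312073635062500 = 51653.35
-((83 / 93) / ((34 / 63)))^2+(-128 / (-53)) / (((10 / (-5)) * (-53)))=-8462781017 / 3120563044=-2.71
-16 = -16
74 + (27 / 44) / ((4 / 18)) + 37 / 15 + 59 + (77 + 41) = 338221 / 1320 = 256.23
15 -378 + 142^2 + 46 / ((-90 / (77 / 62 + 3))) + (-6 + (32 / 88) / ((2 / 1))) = 607447591 / 30690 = 19793.01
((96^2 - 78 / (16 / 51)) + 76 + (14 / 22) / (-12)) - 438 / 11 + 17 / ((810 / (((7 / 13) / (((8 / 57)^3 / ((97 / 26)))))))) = 171682441269 / 19036160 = 9018.75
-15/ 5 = -3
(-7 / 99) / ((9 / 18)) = -14 / 99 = -0.14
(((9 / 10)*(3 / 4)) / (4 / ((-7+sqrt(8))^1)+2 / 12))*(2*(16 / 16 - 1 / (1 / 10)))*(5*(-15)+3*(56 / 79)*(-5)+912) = 6044095989 / 221990 - 1142191368*sqrt(2) / 110995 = 12673.95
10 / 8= 5 / 4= 1.25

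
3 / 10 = 0.30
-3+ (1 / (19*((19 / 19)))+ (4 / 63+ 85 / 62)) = -112279 / 74214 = -1.51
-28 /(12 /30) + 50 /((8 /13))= 45 /4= 11.25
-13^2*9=-1521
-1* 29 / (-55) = 29 / 55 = 0.53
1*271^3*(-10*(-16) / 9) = 3184401760 / 9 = 353822417.78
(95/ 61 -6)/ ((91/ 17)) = -4607/ 5551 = -0.83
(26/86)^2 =169/1849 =0.09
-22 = -22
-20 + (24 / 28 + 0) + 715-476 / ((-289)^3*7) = 6916123475 / 9938999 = 695.86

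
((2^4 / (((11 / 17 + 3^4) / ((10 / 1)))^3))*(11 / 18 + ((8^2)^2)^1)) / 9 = 45284963375 / 3384335763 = 13.38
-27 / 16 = -1.69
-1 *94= -94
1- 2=-1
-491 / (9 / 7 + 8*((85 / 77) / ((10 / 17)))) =-37807 / 1255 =-30.13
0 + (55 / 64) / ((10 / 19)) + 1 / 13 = 2845 / 1664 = 1.71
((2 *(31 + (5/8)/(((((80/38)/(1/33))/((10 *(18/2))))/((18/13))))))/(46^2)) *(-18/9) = -73493/1210352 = -0.06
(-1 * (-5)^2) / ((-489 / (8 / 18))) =0.02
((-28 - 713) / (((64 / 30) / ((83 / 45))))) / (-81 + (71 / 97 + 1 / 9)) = 941967 / 117856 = 7.99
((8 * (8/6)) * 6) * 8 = 512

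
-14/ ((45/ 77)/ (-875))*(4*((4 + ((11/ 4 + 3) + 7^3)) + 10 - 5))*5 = 149976750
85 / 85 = 1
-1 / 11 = -0.09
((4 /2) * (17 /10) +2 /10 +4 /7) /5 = 146 /175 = 0.83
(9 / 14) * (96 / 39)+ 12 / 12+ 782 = 71397 / 91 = 784.58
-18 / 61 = -0.30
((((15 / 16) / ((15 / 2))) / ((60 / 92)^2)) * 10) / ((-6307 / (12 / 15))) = -529 / 1419075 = -0.00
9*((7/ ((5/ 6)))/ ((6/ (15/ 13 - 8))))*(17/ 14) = -13617/ 130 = -104.75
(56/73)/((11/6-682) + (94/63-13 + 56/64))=-28224/25415899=-0.00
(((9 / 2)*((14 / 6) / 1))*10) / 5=21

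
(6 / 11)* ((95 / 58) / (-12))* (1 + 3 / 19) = -5 / 58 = -0.09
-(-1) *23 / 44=23 / 44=0.52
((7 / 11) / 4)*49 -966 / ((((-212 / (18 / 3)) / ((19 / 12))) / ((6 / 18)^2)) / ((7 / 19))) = 33467 / 3498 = 9.57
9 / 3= 3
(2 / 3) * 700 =466.67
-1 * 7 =-7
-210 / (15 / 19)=-266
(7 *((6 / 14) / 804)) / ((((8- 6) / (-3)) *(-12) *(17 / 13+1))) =13 / 64320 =0.00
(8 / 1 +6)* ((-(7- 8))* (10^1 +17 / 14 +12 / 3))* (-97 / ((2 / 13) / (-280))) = 37603020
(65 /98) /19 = 0.03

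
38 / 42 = 0.90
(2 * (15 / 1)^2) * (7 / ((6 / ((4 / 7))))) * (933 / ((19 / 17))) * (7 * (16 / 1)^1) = 532929600 / 19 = 28048926.32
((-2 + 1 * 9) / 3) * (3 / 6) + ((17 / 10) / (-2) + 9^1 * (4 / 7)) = 2293 / 420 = 5.46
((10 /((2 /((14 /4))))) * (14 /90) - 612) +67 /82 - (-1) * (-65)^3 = -101561147 /369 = -275233.46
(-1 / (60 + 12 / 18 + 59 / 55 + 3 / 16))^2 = 6969600 / 26727999169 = 0.00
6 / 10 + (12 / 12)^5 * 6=33 / 5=6.60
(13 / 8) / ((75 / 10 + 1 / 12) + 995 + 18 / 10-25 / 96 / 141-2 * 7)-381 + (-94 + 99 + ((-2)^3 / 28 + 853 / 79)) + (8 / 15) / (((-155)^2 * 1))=-4882183387720411819 / 13358037245335125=-365.49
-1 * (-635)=635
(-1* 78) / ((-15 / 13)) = 67.60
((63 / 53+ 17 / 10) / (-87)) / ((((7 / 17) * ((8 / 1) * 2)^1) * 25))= -26027 / 129108000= -0.00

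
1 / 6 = 0.17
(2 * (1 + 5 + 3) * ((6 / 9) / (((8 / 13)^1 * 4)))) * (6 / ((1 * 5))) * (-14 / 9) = -91 / 10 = -9.10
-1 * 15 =-15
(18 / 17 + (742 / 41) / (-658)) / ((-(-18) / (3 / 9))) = 0.02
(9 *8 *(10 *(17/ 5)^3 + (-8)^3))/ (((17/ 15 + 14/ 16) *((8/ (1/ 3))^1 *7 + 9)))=-1713024/ 71095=-24.09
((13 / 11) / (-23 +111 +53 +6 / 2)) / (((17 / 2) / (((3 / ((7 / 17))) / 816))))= 0.00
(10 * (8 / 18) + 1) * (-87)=-1421 / 3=-473.67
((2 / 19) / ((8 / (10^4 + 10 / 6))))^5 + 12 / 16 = 24320256751587193252901 / 616132666368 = 39472435206.12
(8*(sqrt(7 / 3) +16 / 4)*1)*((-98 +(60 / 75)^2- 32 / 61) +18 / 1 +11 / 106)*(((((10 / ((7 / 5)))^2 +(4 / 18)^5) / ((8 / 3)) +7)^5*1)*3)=-23985975102145327057183877445642951093402125 / 256952748845354183716920964525422- 23985975102145327057183877445642951093402125*sqrt(21) / 3083432986144250204603051574305064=-128995586911.08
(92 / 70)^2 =2116 / 1225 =1.73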